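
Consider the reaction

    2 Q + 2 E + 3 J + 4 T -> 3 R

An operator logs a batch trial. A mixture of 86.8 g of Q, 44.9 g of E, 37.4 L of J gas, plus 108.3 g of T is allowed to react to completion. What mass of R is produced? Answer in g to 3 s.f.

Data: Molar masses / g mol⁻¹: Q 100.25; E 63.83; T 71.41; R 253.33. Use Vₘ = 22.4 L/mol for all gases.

n(Q) = 86.80 / 100.25 = 0.8658 mol
n(E) = 44.90 / 63.83 = 0.7034 mol
n(J) = 37.40 / 22.4 = 1.670 mol
n(T) = 108.3 / 71.41 = 1.517 mol
n/ν for Q = 0.8658/2 = 0.4329
n/ν for E = 0.7034/2 = 0.3517
n/ν for J = 1.670/3 = 0.5567
n/ν for T = 1.517/4 = 0.3793
Smallest n/ν is E → limiting reagent.
n(R) = (3/2) × 0.7034 = 1.055 mol
mass = 1.055 × 253.33 = 267.3 g

267 g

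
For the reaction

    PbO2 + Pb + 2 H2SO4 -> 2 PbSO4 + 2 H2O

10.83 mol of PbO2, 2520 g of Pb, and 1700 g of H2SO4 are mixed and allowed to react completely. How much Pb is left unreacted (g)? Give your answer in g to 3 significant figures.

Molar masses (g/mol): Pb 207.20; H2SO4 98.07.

724 g

n(PbO2) = 10.83 mol
n(Pb) = 2520 / 207.20 = 12.16 mol
n(H2SO4) = 1700 / 98.07 = 17.33 mol
n/ν for PbO2 = 10.83/1 = 10.83
n/ν for Pb = 12.16/1 = 12.16
n/ν for H2SO4 = 17.33/2 = 8.665
Smallest n/ν is H2SO4 → limiting reagent.
Pb consumed = (1/2) × 17.33 = 8.665 mol
Pb remaining = 12.16 − 8.665 = 3.495 mol
mass = 3.495 × 207.20 = 724.2 g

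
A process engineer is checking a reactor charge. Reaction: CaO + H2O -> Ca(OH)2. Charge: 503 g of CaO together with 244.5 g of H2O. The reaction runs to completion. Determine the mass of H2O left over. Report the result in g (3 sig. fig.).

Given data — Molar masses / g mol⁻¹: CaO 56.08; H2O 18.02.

n(CaO) = 503.0 / 56.08 = 8.969 mol
n(H2O) = 244.5 / 18.02 = 13.57 mol
n/ν → CaO: 8.969, H2O: 13.57; CaO is limiting.
H2O consumed = (1/1) × 8.969 = 8.969 mol
H2O remaining = 13.57 − 8.969 = 4.601 mol
mass = 4.601 × 18.02 = 82.91 g

82.9 g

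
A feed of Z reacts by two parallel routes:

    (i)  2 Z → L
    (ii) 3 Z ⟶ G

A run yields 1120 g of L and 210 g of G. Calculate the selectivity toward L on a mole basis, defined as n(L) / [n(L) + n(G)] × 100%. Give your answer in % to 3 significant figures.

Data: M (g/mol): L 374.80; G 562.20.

n(L) = 1120 / 374.80 = 2.988 mol
n(G) = 210 / 562.20 = 0.3735 mol
selectivity = 2.988/(2.988+0.3735) × 100 = 88.89 %

88.9 %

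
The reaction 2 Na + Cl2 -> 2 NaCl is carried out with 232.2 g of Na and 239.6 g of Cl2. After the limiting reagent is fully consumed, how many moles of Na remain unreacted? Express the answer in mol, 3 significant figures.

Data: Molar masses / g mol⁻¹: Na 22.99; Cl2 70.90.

n(Na) = 232.2 / 22.99 = 10.10 mol
n(Cl2) = 239.6 / 70.90 = 3.379 mol
n/ν for Na = 10.10/2 = 5.050
n/ν for Cl2 = 3.379/1 = 3.379
Smallest n/ν is Cl2 → limiting reagent.
Na consumed = (2/1) × 3.379 = 6.758 mol
Na remaining = 10.10 − 6.758 = 3.342 mol

3.34 mol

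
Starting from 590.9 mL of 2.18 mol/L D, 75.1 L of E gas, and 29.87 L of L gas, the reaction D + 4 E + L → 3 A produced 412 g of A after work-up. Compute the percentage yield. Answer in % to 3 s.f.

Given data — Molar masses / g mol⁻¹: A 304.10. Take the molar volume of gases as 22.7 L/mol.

n(D) = 2.18 × 590.9/1000 = 1.288 mol
n(E) = 75.10 / 22.7 = 3.308 mol
n(L) = 29.87 / 22.7 = 1.316 mol
n/ν → D: 1.288, E: 0.8270, L: 1.316; E is limiting.
theoretical n(A) = (3/4) × 3.308 = 2.481 mol → 754.5 g
% yield = 412 / 754.5 × 100 = 54.61 %

54.6 %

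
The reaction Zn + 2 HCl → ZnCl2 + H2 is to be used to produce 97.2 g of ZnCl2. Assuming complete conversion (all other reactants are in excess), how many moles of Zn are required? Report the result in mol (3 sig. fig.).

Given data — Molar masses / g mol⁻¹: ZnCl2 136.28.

n(ZnCl2) = 97.2 / 136.28 = 0.7132 mol
n(Zn) = (1/1) × 0.7132 = 0.7132 mol

0.713 mol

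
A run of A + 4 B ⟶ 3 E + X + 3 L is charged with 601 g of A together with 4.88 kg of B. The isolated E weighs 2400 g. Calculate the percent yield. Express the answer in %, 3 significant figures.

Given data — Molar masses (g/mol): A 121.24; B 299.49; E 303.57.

n(A) = 601.0 / 121.24 = 4.957 mol
n(B) = 4.880×1000 / 299.49 = 16.29 mol
n/ν for A = 4.957/1 = 4.957
n/ν for B = 16.29/4 = 4.073
Smallest n/ν is B → limiting reagent.
theoretical n(E) = (3/4) × 16.29 = 12.22 mol → 3710 g
% yield = 2400 / 3710 × 100 = 64.69 %

64.7 %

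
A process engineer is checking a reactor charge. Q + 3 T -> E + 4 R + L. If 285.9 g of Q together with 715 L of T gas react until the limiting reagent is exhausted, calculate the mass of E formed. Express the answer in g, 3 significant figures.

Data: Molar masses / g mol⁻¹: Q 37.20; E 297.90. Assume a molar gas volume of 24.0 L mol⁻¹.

2290 g

n(Q) = 285.9 / 37.20 = 7.685 mol
n(T) = 715.0 / 24.0 = 29.79 mol
n/ν for Q = 7.685/1 = 7.685
n/ν for T = 29.79/3 = 9.930
Smallest n/ν is Q → limiting reagent.
n(E) = (1/1) × 7.685 = 7.685 mol
mass = 7.685 × 297.90 = 2289 g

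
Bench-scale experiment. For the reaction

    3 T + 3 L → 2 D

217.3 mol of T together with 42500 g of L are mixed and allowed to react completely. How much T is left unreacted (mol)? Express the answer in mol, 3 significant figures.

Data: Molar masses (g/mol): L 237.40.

38.3 mol

n(T) = 217.3 mol
n(L) = 42500 / 237.40 = 179.0 mol
n/ν → T: 72.43, L: 59.67; L is limiting.
T consumed = (3/3) × 179.0 = 179.0 mol
T remaining = 217.3 − 179.0 = 38.30 mol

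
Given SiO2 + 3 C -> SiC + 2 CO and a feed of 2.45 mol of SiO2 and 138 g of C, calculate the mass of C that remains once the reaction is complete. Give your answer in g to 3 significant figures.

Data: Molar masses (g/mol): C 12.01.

49.7 g

n(SiO2) = 2.450 mol
n(C) = 138.0 / 12.01 = 11.49 mol
n/ν for SiO2 = 2.450/1 = 2.450
n/ν for C = 11.49/3 = 3.830
Smallest n/ν is SiO2 → limiting reagent.
C consumed = (3/1) × 2.450 = 7.350 mol
C remaining = 11.49 − 7.350 = 4.140 mol
mass = 4.140 × 12.01 = 49.72 g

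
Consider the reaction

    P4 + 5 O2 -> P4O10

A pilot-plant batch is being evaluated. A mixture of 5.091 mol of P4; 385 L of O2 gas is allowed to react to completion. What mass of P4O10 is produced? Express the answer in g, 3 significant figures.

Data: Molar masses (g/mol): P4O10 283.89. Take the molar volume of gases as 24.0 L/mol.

n(P4) = 5.091 mol
n(O2) = 385.0 / 24.0 = 16.04 mol
n/ν → P4: 5.091, O2: 3.208; O2 is limiting.
n(P4O10) = (1/5) × 16.04 = 3.208 mol
mass = 3.208 × 283.89 = 910.7 g

911 g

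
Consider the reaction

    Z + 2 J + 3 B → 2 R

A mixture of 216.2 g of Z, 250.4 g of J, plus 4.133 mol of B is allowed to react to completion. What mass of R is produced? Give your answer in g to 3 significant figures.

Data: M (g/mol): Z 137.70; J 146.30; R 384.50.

n(Z) = 216.2 / 137.70 = 1.570 mol
n(J) = 250.4 / 146.30 = 1.712 mol
n(B) = 4.133 mol
n/ν → Z: 1.570, J: 0.8560, B: 1.378; J is limiting.
n(R) = (2/2) × 1.712 = 1.712 mol
mass = 1.712 × 384.50 = 658.3 g

658 g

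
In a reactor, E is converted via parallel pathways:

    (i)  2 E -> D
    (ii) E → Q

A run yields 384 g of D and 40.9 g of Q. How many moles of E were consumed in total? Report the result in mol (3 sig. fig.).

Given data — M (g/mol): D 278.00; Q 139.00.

3.06 mol

n(D) = 384 / 278.00 = 1.381 mol
n(Q) = 40.9 / 139.00 = 0.2942 mol
n(E) via (i) = (2/1)×1.381 = 2.762 mol
n(E) via (ii) = (1/1)×0.2942 = 0.2942 mol
total n(E) = 2.762 + 0.2942 = 3.056 mol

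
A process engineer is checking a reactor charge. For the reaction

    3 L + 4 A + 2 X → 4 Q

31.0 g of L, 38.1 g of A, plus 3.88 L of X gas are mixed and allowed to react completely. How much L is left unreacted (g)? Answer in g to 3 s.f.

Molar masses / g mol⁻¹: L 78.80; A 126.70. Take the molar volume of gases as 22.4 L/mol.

n(L) = 31.00 / 78.80 = 0.3934 mol
n(A) = 38.10 / 126.70 = 0.3007 mol
n(X) = 3.880 / 22.4 = 0.1732 mol
n/ν → L: 0.1311, A: 0.07518, X: 0.08660; A is limiting.
L consumed = (3/4) × 0.3007 = 0.2255 mol
L remaining = 0.3934 − 0.2255 = 0.1679 mol
mass = 0.1679 × 78.80 = 13.23 g

13.2 g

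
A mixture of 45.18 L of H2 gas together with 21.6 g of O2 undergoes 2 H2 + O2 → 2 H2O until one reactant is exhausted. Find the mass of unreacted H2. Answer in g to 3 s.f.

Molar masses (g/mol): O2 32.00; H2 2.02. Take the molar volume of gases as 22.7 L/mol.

n(H2) = 45.18 / 22.7 = 1.990 mol
n(O2) = 21.60 / 32.00 = 0.6750 mol
n/ν → H2: 0.9950, O2: 0.6750; O2 is limiting.
H2 consumed = (2/1) × 0.6750 = 1.350 mol
H2 remaining = 1.990 − 1.350 = 0.6400 mol
mass = 0.6400 × 2.02 = 1.293 g

1.29 g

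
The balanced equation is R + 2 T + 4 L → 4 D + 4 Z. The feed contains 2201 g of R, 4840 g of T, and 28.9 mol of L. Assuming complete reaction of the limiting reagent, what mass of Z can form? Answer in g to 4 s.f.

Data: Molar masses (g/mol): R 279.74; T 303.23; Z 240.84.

6960 g

n(R) = 2201 / 279.74 = 7.868 mol
n(T) = 4840 / 303.23 = 15.96 mol
n(L) = 28.90 mol
n/ν for R = 7.868/1 = 7.868
n/ν for T = 15.96/2 = 7.980
n/ν for L = 28.90/4 = 7.225
Smallest n/ν is L → limiting reagent.
n(Z) = (4/4) × 28.90 = 28.90 mol
mass = 28.90 × 240.84 = 6960 g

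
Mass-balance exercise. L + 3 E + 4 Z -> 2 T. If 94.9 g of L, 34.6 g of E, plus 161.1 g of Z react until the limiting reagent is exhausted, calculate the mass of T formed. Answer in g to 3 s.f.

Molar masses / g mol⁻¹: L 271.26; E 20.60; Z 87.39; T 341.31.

239 g

n(L) = 94.90 / 271.26 = 0.3498 mol
n(E) = 34.60 / 20.60 = 1.680 mol
n(Z) = 161.1 / 87.39 = 1.843 mol
n/ν for L = 0.3498/1 = 0.3498
n/ν for E = 1.680/3 = 0.5600
n/ν for Z = 1.843/4 = 0.4608
Smallest n/ν is L → limiting reagent.
n(T) = (2/1) × 0.3498 = 0.6996 mol
mass = 0.6996 × 341.31 = 238.8 g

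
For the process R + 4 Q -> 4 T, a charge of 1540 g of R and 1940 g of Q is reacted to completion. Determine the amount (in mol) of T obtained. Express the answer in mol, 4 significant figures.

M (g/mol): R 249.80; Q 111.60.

n(R) = 1540 / 249.80 = 6.165 mol
n(Q) = 1940 / 111.60 = 17.38 mol
n/ν → R: 6.165, Q: 4.345; Q is limiting.
n(T) = (4/4) × 17.38 = 17.38 mol

17.38 mol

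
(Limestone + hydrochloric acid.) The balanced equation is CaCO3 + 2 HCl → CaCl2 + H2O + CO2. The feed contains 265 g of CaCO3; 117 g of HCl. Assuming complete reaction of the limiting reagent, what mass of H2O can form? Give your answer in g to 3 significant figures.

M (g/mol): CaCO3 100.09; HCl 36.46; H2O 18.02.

28.9 g

n(CaCO3) = 265.0 / 100.09 = 2.648 mol
n(HCl) = 117.0 / 36.46 = 3.209 mol
n/ν for CaCO3 = 2.648/1 = 2.648
n/ν for HCl = 3.209/2 = 1.605
Smallest n/ν is HCl → limiting reagent.
n(H2O) = (1/2) × 3.209 = 1.605 mol
mass = 1.605 × 18.02 = 28.92 g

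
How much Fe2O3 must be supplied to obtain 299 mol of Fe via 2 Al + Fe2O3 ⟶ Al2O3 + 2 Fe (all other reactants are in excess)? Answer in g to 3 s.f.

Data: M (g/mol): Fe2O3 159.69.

23900 g

n(Fe) = 299.0 mol
n(Fe2O3) = (1/2) × 299.0 = 149.5 mol
mass = 149.5 × 159.69 = 23870 g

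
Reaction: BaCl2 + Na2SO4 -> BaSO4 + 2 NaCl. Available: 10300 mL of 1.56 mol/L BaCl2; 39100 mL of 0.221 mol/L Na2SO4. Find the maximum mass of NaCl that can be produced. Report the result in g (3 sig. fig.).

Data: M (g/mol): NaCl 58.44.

n(BaCl2) = 1.56 × 10300/1000 = 16.07 mol
n(Na2SO4) = 0.221 × 39100/1000 = 8.641 mol
n/ν for BaCl2 = 16.07/1 = 16.07
n/ν for Na2SO4 = 8.641/1 = 8.641
Smallest n/ν is Na2SO4 → limiting reagent.
n(NaCl) = (2/1) × 8.641 = 17.28 mol
mass = 17.28 × 58.44 = 1010 g

1010 g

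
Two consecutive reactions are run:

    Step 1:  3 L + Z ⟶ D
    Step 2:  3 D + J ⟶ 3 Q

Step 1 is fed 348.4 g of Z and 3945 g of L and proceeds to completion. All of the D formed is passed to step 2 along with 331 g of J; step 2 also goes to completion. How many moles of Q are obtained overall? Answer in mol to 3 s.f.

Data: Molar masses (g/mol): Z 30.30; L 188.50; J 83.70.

6.98 mol

Step 1:
n(Z) = 348.4 / 30.30 = 11.50 mol
n(L) = 3945 / 188.50 = 20.93 mol
n/ν for Z = 11.50/1 = 11.50
n/ν for L = 20.93/3 = 6.977
Smallest n/ν is L → limiting reagent.
n(D) produced = (1/3) × 20.93 = 6.977 mol
Step 2:
n(D) available = 6.977 mol
n(J) = 331.0 / 83.70 = 3.955 mol
n/ν for D = 6.977/3 = 2.326
n/ν for J = 3.955/1 = 3.955
Smallest n/ν is D → limiting reagent.
n(Q) = (3/3) × 6.977 = 6.977 mol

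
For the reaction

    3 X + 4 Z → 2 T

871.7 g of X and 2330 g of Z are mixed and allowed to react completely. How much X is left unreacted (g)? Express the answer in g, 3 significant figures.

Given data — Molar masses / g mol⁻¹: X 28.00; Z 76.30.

230 g

n(X) = 871.7 / 28.00 = 31.13 mol
n(Z) = 2330 / 76.30 = 30.54 mol
n/ν for X = 31.13/3 = 10.38
n/ν for Z = 30.54/4 = 7.635
Smallest n/ν is Z → limiting reagent.
X consumed = (3/4) × 30.54 = 22.91 mol
X remaining = 31.13 − 22.91 = 8.220 mol
mass = 8.220 × 28.00 = 230.2 g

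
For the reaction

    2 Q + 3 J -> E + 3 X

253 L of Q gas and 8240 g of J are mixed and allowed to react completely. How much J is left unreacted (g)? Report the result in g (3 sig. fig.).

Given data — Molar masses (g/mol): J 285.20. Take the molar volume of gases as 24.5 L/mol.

n(Q) = 253.0 / 24.5 = 10.33 mol
n(J) = 8240 / 285.20 = 28.89 mol
n/ν for Q = 10.33/2 = 5.165
n/ν for J = 28.89/3 = 9.630
Smallest n/ν is Q → limiting reagent.
J consumed = (3/2) × 10.33 = 15.50 mol
J remaining = 28.89 − 15.50 = 13.39 mol
mass = 13.39 × 285.20 = 3819 g

3820 g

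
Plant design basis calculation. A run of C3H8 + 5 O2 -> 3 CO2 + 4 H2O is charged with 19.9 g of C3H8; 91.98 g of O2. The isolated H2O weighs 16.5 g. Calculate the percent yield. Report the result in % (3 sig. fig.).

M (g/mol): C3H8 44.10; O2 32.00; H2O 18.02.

50.7 %

n(C3H8) = 19.90 / 44.10 = 0.4512 mol
n(O2) = 91.98 / 32.00 = 2.874 mol
n/ν → C3H8: 0.4512, O2: 0.5748; C3H8 is limiting.
theoretical n(H2O) = (4/1) × 0.4512 = 1.805 mol → 32.53 g
% yield = 16.5 / 32.53 × 100 = 50.72 %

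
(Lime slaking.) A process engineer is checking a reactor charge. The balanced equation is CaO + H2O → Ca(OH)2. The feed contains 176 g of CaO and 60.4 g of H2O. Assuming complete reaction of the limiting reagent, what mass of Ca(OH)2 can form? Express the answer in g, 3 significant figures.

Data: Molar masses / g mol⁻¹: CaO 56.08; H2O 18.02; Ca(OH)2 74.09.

233 g

n(CaO) = 176.0 / 56.08 = 3.138 mol
n(H2O) = 60.40 / 18.02 = 3.352 mol
n/ν for CaO = 3.138/1 = 3.138
n/ν for H2O = 3.352/1 = 3.352
Smallest n/ν is CaO → limiting reagent.
n(Ca(OH)2) = (1/1) × 3.138 = 3.138 mol
mass = 3.138 × 74.09 = 232.5 g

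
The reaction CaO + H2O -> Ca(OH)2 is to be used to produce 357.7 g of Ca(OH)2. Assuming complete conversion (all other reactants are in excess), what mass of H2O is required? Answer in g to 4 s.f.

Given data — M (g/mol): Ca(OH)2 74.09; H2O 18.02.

87.00 g

n(Ca(OH)2) = 357.7 / 74.09 = 4.828 mol
n(H2O) = (1/1) × 4.828 = 4.828 mol
mass = 4.828 × 18.02 = 87.00 g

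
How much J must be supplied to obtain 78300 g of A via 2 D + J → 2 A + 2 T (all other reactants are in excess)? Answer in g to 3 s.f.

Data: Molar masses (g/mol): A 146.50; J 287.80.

n(A) = 78300 / 146.50 = 534.5 mol
n(J) = (1/2) × 534.5 = 267.3 mol
mass = 267.3 × 287.80 = 76930 g

76900 g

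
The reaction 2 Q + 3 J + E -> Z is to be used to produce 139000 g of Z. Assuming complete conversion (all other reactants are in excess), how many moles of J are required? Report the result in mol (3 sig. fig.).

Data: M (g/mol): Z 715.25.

n(Z) = 139000 / 715.25 = 194.3 mol
n(J) = (3/1) × 194.3 = 582.9 mol

583 mol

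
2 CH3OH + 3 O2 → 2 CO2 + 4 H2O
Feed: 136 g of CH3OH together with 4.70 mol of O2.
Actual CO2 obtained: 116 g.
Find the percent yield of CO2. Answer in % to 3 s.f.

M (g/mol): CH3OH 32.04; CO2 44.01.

n(CH3OH) = 136.0 / 32.04 = 4.245 mol
n(O2) = 4.700 mol
n/ν → CH3OH: 2.123, O2: 1.567; O2 is limiting.
theoretical n(CO2) = (2/3) × 4.700 = 3.133 mol → 137.9 g
% yield = 116 / 137.9 × 100 = 84.12 %

84.1 %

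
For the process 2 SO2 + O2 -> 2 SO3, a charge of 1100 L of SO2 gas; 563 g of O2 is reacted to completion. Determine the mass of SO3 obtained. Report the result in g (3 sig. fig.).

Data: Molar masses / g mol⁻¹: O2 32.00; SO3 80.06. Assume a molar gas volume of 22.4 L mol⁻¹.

2820 g

n(SO2) = 1100 / 22.4 = 49.11 mol
n(O2) = 563.0 / 32.00 = 17.59 mol
n/ν for SO2 = 49.11/2 = 24.56
n/ν for O2 = 17.59/1 = 17.59
Smallest n/ν is O2 → limiting reagent.
n(SO3) = (2/1) × 17.59 = 35.18 mol
mass = 35.18 × 80.06 = 2817 g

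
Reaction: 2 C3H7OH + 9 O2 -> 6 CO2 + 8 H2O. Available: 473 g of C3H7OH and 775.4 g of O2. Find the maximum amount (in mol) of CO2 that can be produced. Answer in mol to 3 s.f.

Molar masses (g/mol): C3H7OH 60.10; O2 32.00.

n(C3H7OH) = 473.0 / 60.10 = 7.870 mol
n(O2) = 775.4 / 32.00 = 24.23 mol
n/ν for C3H7OH = 7.870/2 = 3.935
n/ν for O2 = 24.23/9 = 2.692
Smallest n/ν is O2 → limiting reagent.
n(CO2) = (6/9) × 24.23 = 16.15 mol

16.2 mol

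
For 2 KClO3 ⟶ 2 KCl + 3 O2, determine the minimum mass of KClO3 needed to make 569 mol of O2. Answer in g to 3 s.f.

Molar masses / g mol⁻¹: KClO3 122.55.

46500 g

n(O2) = 569.0 mol
n(KClO3) = (2/3) × 569.0 = 379.3 mol
mass = 379.3 × 122.55 = 46480 g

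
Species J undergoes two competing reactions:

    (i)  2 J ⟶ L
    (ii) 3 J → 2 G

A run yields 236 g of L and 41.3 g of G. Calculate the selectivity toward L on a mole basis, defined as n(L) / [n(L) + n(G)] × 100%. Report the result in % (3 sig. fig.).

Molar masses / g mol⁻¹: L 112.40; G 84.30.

81.1 %

n(L) = 236 / 112.40 = 2.100 mol
n(G) = 41.3 / 84.30 = 0.4899 mol
selectivity = 2.100/(2.100+0.4899) × 100 = 81.08 %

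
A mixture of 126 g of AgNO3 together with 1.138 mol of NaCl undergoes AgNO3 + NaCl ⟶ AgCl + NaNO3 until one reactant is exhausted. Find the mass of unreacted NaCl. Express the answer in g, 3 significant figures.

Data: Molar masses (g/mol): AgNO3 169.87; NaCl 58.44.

n(AgNO3) = 126.0 / 169.87 = 0.7417 mol
n(NaCl) = 1.138 mol
n/ν → AgNO3: 0.7417, NaCl: 1.138; AgNO3 is limiting.
NaCl consumed = (1/1) × 0.7417 = 0.7417 mol
NaCl remaining = 1.138 − 0.7417 = 0.3963 mol
mass = 0.3963 × 58.44 = 23.16 g

23.2 g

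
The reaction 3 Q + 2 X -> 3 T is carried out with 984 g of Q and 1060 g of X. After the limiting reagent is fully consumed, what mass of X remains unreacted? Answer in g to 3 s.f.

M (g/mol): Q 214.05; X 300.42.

n(Q) = 984.0 / 214.05 = 4.597 mol
n(X) = 1060 / 300.42 = 3.528 mol
n/ν → Q: 1.532, X: 1.764; Q is limiting.
X consumed = (2/3) × 4.597 = 3.065 mol
X remaining = 3.528 − 3.065 = 0.4630 mol
mass = 0.4630 × 300.42 = 139.1 g

139 g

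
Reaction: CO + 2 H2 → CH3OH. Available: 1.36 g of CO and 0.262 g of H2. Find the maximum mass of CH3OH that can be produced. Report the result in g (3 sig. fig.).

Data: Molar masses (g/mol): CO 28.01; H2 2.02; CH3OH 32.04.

n(CO) = 1.360 / 28.01 = 0.04855 mol
n(H2) = 0.2620 / 2.02 = 0.1297 mol
n/ν for CO = 0.04855/1 = 0.04855
n/ν for H2 = 0.1297/2 = 0.06485
Smallest n/ν is CO → limiting reagent.
n(CH3OH) = (1/1) × 0.04855 = 0.04855 mol
mass = 0.04855 × 32.04 = 1.556 g

1.56 g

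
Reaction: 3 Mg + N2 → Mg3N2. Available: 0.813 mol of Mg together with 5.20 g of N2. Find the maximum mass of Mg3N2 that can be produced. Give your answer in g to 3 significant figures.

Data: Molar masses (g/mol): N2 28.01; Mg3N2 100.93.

18.7 g

n(Mg) = 0.8130 mol
n(N2) = 5.200 / 28.01 = 0.1856 mol
n/ν → Mg: 0.2710, N2: 0.1856; N2 is limiting.
n(Mg3N2) = (1/1) × 0.1856 = 0.1856 mol
mass = 0.1856 × 100.93 = 18.73 g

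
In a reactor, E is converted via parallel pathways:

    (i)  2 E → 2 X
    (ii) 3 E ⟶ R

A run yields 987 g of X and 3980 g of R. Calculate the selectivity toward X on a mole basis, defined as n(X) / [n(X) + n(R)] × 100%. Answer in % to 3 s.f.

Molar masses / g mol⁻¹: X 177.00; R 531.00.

n(X) = 987 / 177.00 = 5.576 mol
n(R) = 3980 / 531.00 = 7.495 mol
selectivity = 5.576/(5.576+7.495) × 100 = 42.66 %

42.7 %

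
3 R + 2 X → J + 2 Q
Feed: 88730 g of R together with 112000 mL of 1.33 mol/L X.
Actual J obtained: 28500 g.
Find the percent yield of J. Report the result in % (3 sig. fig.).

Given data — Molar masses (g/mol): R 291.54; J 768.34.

n(R) = 88730 / 291.54 = 304.3 mol
n(X) = 1.33 × 112000/1000 = 149.0 mol
n/ν → R: 101.4, X: 74.50; X is limiting.
theoretical n(J) = (1/2) × 149.0 = 74.50 mol → 57240 g
% yield = 28500 / 57240 × 100 = 49.79 %

49.8 %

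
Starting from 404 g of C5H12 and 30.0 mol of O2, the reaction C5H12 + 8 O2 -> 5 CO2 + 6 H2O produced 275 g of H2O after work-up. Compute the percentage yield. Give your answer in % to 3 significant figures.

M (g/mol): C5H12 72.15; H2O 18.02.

67.8 %

n(C5H12) = 404.0 / 72.15 = 5.599 mol
n(O2) = 30.00 mol
n/ν for C5H12 = 5.599/1 = 5.599
n/ν for O2 = 30.00/8 = 3.750
Smallest n/ν is O2 → limiting reagent.
theoretical n(H2O) = (6/8) × 30.00 = 22.50 mol → 405.5 g
% yield = 275 / 405.5 × 100 = 67.82 %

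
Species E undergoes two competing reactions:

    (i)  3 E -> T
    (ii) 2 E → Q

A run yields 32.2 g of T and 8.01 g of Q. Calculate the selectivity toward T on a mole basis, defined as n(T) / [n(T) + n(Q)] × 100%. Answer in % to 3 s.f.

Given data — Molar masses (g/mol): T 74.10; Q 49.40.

72.8 %

n(T) = 32.2 / 74.10 = 0.4345 mol
n(Q) = 8.01 / 49.40 = 0.1621 mol
selectivity = 0.4345/(0.4345+0.1621) × 100 = 72.83 %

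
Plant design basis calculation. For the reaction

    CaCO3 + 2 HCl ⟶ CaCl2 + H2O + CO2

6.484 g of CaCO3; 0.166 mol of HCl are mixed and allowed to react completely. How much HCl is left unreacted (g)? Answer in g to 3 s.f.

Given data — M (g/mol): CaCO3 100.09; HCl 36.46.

1.33 g

n(CaCO3) = 6.484 / 100.09 = 0.06478 mol
n(HCl) = 0.1660 mol
n/ν → CaCO3: 0.06478, HCl: 0.08300; CaCO3 is limiting.
HCl consumed = (2/1) × 0.06478 = 0.1296 mol
HCl remaining = 0.1660 − 0.1296 = 0.03640 mol
mass = 0.03640 × 36.46 = 1.327 g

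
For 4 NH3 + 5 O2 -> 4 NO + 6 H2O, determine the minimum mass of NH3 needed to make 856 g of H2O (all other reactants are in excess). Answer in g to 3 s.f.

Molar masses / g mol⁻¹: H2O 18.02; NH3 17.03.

539 g

n(H2O) = 856 / 18.02 = 47.50 mol
n(NH3) = (4/6) × 47.50 = 31.67 mol
mass = 31.67 × 17.03 = 539.3 g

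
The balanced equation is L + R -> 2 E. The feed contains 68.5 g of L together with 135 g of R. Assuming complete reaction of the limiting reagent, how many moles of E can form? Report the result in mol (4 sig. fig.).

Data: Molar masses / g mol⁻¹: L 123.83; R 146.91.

n(L) = 68.50 / 123.83 = 0.5532 mol
n(R) = 135.0 / 146.91 = 0.9189 mol
n/ν for L = 0.5532/1 = 0.5532
n/ν for R = 0.9189/1 = 0.9189
Smallest n/ν is L → limiting reagent.
n(E) = (2/1) × 0.5532 = 1.106 mol

1.106 mol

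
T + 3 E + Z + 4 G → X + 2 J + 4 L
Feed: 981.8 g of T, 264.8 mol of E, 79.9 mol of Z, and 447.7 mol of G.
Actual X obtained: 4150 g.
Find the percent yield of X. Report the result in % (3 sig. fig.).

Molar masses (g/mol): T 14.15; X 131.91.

45.3 %

n(T) = 981.8 / 14.15 = 69.39 mol
n(E) = 264.8 mol
n(Z) = 79.90 mol
n(G) = 447.7 mol
n/ν → T: 69.39, E: 88.27, Z: 79.90, G: 111.9; T is limiting.
theoretical n(X) = (1/1) × 69.39 = 69.39 mol → 9153 g
% yield = 4150 / 9153 × 100 = 45.34 %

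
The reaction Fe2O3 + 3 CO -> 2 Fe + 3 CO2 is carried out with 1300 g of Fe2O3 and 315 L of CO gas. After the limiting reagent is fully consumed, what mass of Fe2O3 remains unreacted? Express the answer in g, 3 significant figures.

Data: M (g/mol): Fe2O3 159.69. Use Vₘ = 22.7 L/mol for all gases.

561 g

n(Fe2O3) = 1300 / 159.69 = 8.141 mol
n(CO) = 315.0 / 22.7 = 13.88 mol
n/ν for Fe2O3 = 8.141/1 = 8.141
n/ν for CO = 13.88/3 = 4.627
Smallest n/ν is CO → limiting reagent.
Fe2O3 consumed = (1/3) × 13.88 = 4.627 mol
Fe2O3 remaining = 8.141 − 4.627 = 3.514 mol
mass = 3.514 × 159.69 = 561.2 g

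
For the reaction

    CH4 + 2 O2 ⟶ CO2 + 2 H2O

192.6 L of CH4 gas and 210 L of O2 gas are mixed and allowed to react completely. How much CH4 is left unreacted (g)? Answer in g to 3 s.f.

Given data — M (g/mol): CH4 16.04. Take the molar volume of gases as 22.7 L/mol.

61.9 g

n(CH4) = 192.6 / 22.7 = 8.485 mol
n(O2) = 210.0 / 22.7 = 9.251 mol
n/ν for CH4 = 8.485/1 = 8.485
n/ν for O2 = 9.251/2 = 4.626
Smallest n/ν is O2 → limiting reagent.
CH4 consumed = (1/2) × 9.251 = 4.626 mol
CH4 remaining = 8.485 − 4.626 = 3.859 mol
mass = 3.859 × 16.04 = 61.90 g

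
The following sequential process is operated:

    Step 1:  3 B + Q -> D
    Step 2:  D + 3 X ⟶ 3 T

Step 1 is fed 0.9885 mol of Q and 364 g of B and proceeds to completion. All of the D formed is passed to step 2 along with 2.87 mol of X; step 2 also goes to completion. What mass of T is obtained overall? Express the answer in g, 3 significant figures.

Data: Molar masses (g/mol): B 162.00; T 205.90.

Step 1:
n(Q) = 0.9885 mol
n(B) = 364.0 / 162.00 = 2.247 mol
n/ν for Q = 0.9885/1 = 0.9885
n/ν for B = 2.247/3 = 0.7490
Smallest n/ν is B → limiting reagent.
n(D) produced = (1/3) × 2.247 = 0.7490 mol
Step 2:
n(D) available = 0.7490 mol
n(X) = 2.870 mol
n/ν for D = 0.7490/1 = 0.7490
n/ν for X = 2.870/3 = 0.9567
Smallest n/ν is D → limiting reagent.
n(T) = (3/1) × 0.7490 = 2.247 mol
mass = 2.247 × 205.90 = 462.7 g

463 g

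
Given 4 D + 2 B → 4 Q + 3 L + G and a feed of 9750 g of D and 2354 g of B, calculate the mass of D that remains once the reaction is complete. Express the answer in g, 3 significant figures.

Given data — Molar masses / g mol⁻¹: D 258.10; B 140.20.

1080 g

n(D) = 9750 / 258.10 = 37.78 mol
n(B) = 2354 / 140.20 = 16.79 mol
n/ν → D: 9.445, B: 8.395; B is limiting.
D consumed = (4/2) × 16.79 = 33.58 mol
D remaining = 37.78 − 33.58 = 4.200 mol
mass = 4.200 × 258.10 = 1084 g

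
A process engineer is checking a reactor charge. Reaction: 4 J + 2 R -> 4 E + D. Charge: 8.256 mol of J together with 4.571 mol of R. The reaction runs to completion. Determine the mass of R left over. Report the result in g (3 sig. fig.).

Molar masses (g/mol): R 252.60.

n(J) = 8.256 mol
n(R) = 4.571 mol
n/ν for J = 8.256/4 = 2.064
n/ν for R = 4.571/2 = 2.286
Smallest n/ν is J → limiting reagent.
R consumed = (2/4) × 8.256 = 4.128 mol
R remaining = 4.571 − 4.128 = 0.4430 mol
mass = 0.4430 × 252.60 = 111.9 g

112 g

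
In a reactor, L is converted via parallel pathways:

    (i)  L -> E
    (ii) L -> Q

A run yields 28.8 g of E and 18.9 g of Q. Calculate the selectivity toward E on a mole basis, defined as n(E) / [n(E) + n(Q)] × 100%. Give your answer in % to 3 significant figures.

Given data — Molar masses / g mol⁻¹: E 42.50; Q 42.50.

60.4 %

n(E) = 28.8 / 42.50 = 0.6776 mol
n(Q) = 18.9 / 42.50 = 0.4447 mol
selectivity = 0.6776/(0.6776+0.4447) × 100 = 60.38 %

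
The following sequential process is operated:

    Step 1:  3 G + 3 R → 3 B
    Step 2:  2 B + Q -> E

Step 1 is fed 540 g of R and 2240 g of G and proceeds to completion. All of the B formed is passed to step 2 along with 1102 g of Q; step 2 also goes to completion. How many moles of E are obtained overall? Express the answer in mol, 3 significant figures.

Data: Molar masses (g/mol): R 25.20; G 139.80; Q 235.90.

Step 1:
n(R) = 540.0 / 25.20 = 21.43 mol
n(G) = 2240 / 139.80 = 16.02 mol
n/ν for R = 21.43/3 = 7.143
n/ν for G = 16.02/3 = 5.340
Smallest n/ν is G → limiting reagent.
n(B) produced = (3/3) × 16.02 = 16.02 mol
Step 2:
n(B) available = 16.02 mol
n(Q) = 1102 / 235.90 = 4.671 mol
n/ν for B = 16.02/2 = 8.010
n/ν for Q = 4.671/1 = 4.671
Smallest n/ν is Q → limiting reagent.
n(E) = (1/1) × 4.671 = 4.671 mol

4.67 mol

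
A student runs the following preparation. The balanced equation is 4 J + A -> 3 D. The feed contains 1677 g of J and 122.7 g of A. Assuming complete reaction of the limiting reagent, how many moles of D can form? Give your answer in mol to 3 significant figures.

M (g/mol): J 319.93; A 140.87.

2.61 mol

n(J) = 1677 / 319.93 = 5.242 mol
n(A) = 122.7 / 140.87 = 0.8710 mol
n/ν for J = 5.242/4 = 1.311
n/ν for A = 0.8710/1 = 0.8710
Smallest n/ν is A → limiting reagent.
n(D) = (3/1) × 0.8710 = 2.613 mol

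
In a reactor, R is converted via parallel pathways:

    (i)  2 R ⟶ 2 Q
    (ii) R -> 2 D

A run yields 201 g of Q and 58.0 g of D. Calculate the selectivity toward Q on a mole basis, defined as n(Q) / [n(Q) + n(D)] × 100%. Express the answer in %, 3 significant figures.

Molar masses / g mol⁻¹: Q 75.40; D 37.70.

63.4 %

n(Q) = 201 / 75.40 = 2.666 mol
n(D) = 58.0 / 37.70 = 1.538 mol
selectivity = 2.666/(2.666+1.538) × 100 = 63.42 %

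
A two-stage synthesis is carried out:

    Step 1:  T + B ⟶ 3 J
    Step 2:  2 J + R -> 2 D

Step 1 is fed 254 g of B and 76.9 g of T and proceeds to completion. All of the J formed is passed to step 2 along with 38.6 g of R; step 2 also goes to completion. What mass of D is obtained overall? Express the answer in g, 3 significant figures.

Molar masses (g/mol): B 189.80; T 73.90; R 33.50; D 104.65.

Step 1:
n(B) = 254.0 / 189.80 = 1.338 mol
n(T) = 76.90 / 73.90 = 1.041 mol
n/ν → B: 1.338, T: 1.041; T is limiting.
n(J) produced = (3/1) × 1.041 = 3.123 mol
Step 2:
n(J) available = 3.123 mol
n(R) = 38.60 / 33.50 = 1.152 mol
n/ν → J: 1.562, R: 1.152; R is limiting.
n(D) = (2/1) × 1.152 = 2.304 mol
mass = 2.304 × 104.65 = 241.1 g

241 g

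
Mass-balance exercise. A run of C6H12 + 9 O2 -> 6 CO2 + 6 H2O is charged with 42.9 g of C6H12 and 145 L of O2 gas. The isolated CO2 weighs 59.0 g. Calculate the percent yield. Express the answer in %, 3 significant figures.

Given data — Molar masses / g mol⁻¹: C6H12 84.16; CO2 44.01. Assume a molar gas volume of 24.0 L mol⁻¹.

43.8 %

n(C6H12) = 42.90 / 84.16 = 0.5097 mol
n(O2) = 145.0 / 24.0 = 6.042 mol
n/ν for C6H12 = 0.5097/1 = 0.5097
n/ν for O2 = 6.042/9 = 0.6713
Smallest n/ν is C6H12 → limiting reagent.
theoretical n(CO2) = (6/1) × 0.5097 = 3.058 mol → 134.6 g
% yield = 59.0 / 134.6 × 100 = 43.83 %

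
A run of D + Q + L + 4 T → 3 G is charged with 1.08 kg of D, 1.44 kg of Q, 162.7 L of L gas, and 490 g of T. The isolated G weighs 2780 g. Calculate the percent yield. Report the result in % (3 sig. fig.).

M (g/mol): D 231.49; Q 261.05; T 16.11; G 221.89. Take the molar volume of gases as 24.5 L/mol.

89.5 %

n(D) = 1.080×1000 / 231.49 = 4.665 mol
n(Q) = 1.440×1000 / 261.05 = 5.516 mol
n(L) = 162.7 / 24.5 = 6.641 mol
n(T) = 490.0 / 16.11 = 30.42 mol
n/ν for D = 4.665/1 = 4.665
n/ν for Q = 5.516/1 = 5.516
n/ν for L = 6.641/1 = 6.641
n/ν for T = 30.42/4 = 7.605
Smallest n/ν is D → limiting reagent.
theoretical n(G) = (3/1) × 4.665 = 14.00 mol → 3106 g
% yield = 2780 / 3106 × 100 = 89.50 %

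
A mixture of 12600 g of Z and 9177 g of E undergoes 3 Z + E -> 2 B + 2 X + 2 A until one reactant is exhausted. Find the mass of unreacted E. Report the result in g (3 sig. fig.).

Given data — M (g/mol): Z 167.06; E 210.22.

n(Z) = 12600 / 167.06 = 75.42 mol
n(E) = 9177 / 210.22 = 43.65 mol
n/ν → Z: 25.14, E: 43.65; Z is limiting.
E consumed = (1/3) × 75.42 = 25.14 mol
E remaining = 43.65 − 25.14 = 18.51 mol
mass = 18.51 × 210.22 = 3891 g

3890 g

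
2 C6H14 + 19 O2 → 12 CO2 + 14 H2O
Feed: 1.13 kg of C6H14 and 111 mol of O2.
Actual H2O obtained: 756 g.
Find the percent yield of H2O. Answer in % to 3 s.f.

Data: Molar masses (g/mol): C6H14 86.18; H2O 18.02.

51.3 %

n(C6H14) = 1.130×1000 / 86.18 = 13.11 mol
n(O2) = 111.0 mol
n/ν for C6H14 = 13.11/2 = 6.555
n/ν for O2 = 111.0/19 = 5.842
Smallest n/ν is O2 → limiting reagent.
theoretical n(H2O) = (14/19) × 111.0 = 81.79 mol → 1474 g
% yield = 756 / 1474 × 100 = 51.29 %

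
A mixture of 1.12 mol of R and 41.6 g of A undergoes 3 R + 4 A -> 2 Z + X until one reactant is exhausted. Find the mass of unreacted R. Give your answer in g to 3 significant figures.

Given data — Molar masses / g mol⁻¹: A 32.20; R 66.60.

n(R) = 1.120 mol
n(A) = 41.60 / 32.20 = 1.292 mol
n/ν for R = 1.120/3 = 0.3733
n/ν for A = 1.292/4 = 0.3230
Smallest n/ν is A → limiting reagent.
R consumed = (3/4) × 1.292 = 0.9690 mol
R remaining = 1.120 − 0.9690 = 0.1510 mol
mass = 0.1510 × 66.60 = 10.06 g

10.1 g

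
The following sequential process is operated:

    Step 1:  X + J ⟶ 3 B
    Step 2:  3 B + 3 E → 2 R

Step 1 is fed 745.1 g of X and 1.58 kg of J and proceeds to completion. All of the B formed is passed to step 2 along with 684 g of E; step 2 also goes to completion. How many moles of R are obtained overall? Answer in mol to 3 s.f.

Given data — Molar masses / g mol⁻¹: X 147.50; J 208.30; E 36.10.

Step 1:
n(X) = 745.1 / 147.50 = 5.052 mol
n(J) = 1.580×1000 / 208.30 = 7.585 mol
n/ν → X: 5.052, J: 7.585; X is limiting.
n(B) produced = (3/1) × 5.052 = 15.16 mol
Step 2:
n(B) available = 15.16 mol
n(E) = 684.0 / 36.10 = 18.95 mol
n/ν → B: 5.053, E: 6.317; B is limiting.
n(R) = (2/3) × 15.16 = 10.11 mol

10.1 mol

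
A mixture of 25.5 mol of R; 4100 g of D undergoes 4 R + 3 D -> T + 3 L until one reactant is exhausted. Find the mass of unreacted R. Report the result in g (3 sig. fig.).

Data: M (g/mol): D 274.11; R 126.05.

n(R) = 25.50 mol
n(D) = 4100 / 274.11 = 14.96 mol
n/ν for R = 25.50/4 = 6.375
n/ν for D = 14.96/3 = 4.987
Smallest n/ν is D → limiting reagent.
R consumed = (4/3) × 14.96 = 19.95 mol
R remaining = 25.50 − 19.95 = 5.550 mol
mass = 5.550 × 126.05 = 699.6 g

700 g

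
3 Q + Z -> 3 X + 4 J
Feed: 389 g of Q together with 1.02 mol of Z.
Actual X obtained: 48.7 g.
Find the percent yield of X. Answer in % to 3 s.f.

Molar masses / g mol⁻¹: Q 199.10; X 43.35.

57.5 %

n(Q) = 389.0 / 199.10 = 1.954 mol
n(Z) = 1.020 mol
n/ν → Q: 0.6513, Z: 1.020; Q is limiting.
theoretical n(X) = (3/3) × 1.954 = 1.954 mol → 84.71 g
% yield = 48.7 / 84.71 × 100 = 57.49 %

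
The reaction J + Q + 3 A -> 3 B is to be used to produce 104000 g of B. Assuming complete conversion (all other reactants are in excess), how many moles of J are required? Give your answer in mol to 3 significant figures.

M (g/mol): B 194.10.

n(B) = 104000 / 194.10 = 535.8 mol
n(J) = (1/3) × 535.8 = 178.6 mol

179 mol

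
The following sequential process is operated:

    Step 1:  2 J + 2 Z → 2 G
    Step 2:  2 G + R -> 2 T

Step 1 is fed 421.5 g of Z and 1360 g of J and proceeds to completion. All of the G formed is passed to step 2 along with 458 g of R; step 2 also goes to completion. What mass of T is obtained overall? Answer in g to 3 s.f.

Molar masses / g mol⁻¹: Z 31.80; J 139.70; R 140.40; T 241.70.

1580 g

Step 1:
n(Z) = 421.5 / 31.80 = 13.25 mol
n(J) = 1360 / 139.70 = 9.735 mol
n/ν for Z = 13.25/2 = 6.625
n/ν for J = 9.735/2 = 4.868
Smallest n/ν is J → limiting reagent.
n(G) produced = (2/2) × 9.735 = 9.735 mol
Step 2:
n(G) available = 9.735 mol
n(R) = 458.0 / 140.40 = 3.262 mol
n/ν for G = 9.735/2 = 4.868
n/ν for R = 3.262/1 = 3.262
Smallest n/ν is R → limiting reagent.
n(T) = (2/1) × 3.262 = 6.524 mol
mass = 6.524 × 241.70 = 1577 g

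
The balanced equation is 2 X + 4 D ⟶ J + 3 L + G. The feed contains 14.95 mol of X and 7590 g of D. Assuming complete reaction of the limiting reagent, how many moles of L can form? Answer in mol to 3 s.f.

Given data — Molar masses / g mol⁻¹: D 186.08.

n(X) = 14.95 mol
n(D) = 7590 / 186.08 = 40.79 mol
n/ν for X = 14.95/2 = 7.475
n/ν for D = 40.79/4 = 10.20
Smallest n/ν is X → limiting reagent.
n(L) = (3/2) × 14.95 = 22.43 mol

22.4 mol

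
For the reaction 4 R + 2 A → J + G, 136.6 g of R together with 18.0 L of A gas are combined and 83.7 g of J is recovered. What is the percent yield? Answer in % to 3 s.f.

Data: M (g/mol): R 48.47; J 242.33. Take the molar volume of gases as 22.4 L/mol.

86.0 %

n(R) = 136.6 / 48.47 = 2.818 mol
n(A) = 18.00 / 22.4 = 0.8036 mol
n/ν → R: 0.7045, A: 0.4018; A is limiting.
theoretical n(J) = (1/2) × 0.8036 = 0.4018 mol → 97.37 g
% yield = 83.7 / 97.37 × 100 = 85.96 %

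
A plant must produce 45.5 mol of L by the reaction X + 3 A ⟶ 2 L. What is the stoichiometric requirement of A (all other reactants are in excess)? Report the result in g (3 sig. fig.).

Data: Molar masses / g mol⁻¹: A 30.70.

n(L) = 45.50 mol
n(A) = (3/2) × 45.50 = 68.25 mol
mass = 68.25 × 30.70 = 2095 g

2100 g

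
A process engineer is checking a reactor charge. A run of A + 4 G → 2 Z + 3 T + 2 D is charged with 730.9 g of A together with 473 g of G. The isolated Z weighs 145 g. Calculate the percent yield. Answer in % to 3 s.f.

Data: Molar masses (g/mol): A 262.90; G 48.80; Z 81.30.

36.8 %

n(A) = 730.9 / 262.90 = 2.780 mol
n(G) = 473.0 / 48.80 = 9.693 mol
n/ν → A: 2.780, G: 2.423; G is limiting.
theoretical n(Z) = (2/4) × 9.693 = 4.847 mol → 394.1 g
% yield = 145 / 394.1 × 100 = 36.79 %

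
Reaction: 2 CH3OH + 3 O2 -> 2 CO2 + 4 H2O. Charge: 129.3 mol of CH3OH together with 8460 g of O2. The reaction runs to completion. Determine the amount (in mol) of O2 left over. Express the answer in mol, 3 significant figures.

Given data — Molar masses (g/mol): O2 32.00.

n(CH3OH) = 129.3 mol
n(O2) = 8460 / 32.00 = 264.4 mol
n/ν for CH3OH = 129.3/2 = 64.65
n/ν for O2 = 264.4/3 = 88.13
Smallest n/ν is CH3OH → limiting reagent.
O2 consumed = (3/2) × 129.3 = 194.0 mol
O2 remaining = 264.4 − 194.0 = 70.40 mol

70.4 mol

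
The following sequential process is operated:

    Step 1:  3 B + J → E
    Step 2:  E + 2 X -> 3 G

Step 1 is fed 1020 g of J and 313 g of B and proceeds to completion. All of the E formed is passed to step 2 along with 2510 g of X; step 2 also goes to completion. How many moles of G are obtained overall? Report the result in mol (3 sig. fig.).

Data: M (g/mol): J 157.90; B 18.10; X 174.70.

Step 1:
n(J) = 1020 / 157.90 = 6.460 mol
n(B) = 313.0 / 18.10 = 17.29 mol
n/ν for J = 6.460/1 = 6.460
n/ν for B = 17.29/3 = 5.763
Smallest n/ν is B → limiting reagent.
n(E) produced = (1/3) × 17.29 = 5.763 mol
Step 2:
n(E) available = 5.763 mol
n(X) = 2510 / 174.70 = 14.37 mol
n/ν for E = 5.763/1 = 5.763
n/ν for X = 14.37/2 = 7.185
Smallest n/ν is E → limiting reagent.
n(G) = (3/1) × 5.763 = 17.29 mol

17.3 mol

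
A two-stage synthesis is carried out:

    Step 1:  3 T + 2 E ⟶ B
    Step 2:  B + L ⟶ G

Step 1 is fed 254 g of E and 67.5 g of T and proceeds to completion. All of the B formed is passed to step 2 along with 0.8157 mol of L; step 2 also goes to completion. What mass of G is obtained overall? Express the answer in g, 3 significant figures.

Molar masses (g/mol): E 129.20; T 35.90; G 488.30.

306 g

Step 1:
n(E) = 254.0 / 129.20 = 1.966 mol
n(T) = 67.50 / 35.90 = 1.880 mol
n/ν for E = 1.966/2 = 0.9830
n/ν for T = 1.880/3 = 0.6267
Smallest n/ν is T → limiting reagent.
n(B) produced = (1/3) × 1.880 = 0.6267 mol
Step 2:
n(B) available = 0.6267 mol
n(L) = 0.8157 mol
n/ν for B = 0.6267/1 = 0.6267
n/ν for L = 0.8157/1 = 0.8157
Smallest n/ν is B → limiting reagent.
n(G) = (1/1) × 0.6267 = 0.6267 mol
mass = 0.6267 × 488.30 = 306.0 g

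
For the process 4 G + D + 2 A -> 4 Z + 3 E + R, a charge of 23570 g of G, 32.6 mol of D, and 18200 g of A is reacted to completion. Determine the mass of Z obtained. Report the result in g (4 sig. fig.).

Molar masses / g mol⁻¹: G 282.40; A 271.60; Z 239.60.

20000 g

n(G) = 23570 / 282.40 = 83.46 mol
n(D) = 32.60 mol
n(A) = 18200 / 271.60 = 67.01 mol
n/ν → G: 20.87, D: 32.60, A: 33.51; G is limiting.
n(Z) = (4/4) × 83.46 = 83.46 mol
mass = 83.46 × 239.60 = 20000 g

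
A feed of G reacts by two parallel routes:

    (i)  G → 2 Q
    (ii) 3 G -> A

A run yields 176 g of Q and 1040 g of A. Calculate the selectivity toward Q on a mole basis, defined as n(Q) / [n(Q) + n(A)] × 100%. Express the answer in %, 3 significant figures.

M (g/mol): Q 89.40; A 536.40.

50.4 %

n(Q) = 176 / 89.40 = 1.969 mol
n(A) = 1040 / 536.40 = 1.939 mol
selectivity = 1.969/(1.969+1.939) × 100 = 50.38 %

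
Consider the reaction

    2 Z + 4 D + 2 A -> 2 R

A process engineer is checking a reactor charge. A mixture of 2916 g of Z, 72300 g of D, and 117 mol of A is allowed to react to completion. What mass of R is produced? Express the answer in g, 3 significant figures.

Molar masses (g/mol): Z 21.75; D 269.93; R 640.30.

74900 g

n(Z) = 2916 / 21.75 = 134.1 mol
n(D) = 72300 / 269.93 = 267.8 mol
n(A) = 117.0 mol
n/ν for Z = 134.1/2 = 67.05
n/ν for D = 267.8/4 = 66.95
n/ν for A = 117.0/2 = 58.50
Smallest n/ν is A → limiting reagent.
n(R) = (2/2) × 117.0 = 117.0 mol
mass = 117.0 × 640.30 = 74920 g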